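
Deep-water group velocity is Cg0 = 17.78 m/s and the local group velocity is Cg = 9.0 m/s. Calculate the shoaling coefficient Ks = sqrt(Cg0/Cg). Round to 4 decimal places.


Ks = sqrt(Cg0 / Cg)
Ks = sqrt(17.78 / 9.0)
Ks = sqrt(1.9756)
Ks = 1.4055

1.4055


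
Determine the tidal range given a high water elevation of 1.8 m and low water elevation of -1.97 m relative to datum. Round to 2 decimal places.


Tidal range = High water - Low water
Tidal range = 1.8 - (-1.97)
Tidal range = 3.77 m

3.77


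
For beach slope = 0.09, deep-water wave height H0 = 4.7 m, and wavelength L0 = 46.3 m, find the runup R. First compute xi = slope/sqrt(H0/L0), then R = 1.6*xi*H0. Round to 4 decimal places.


xi = slope / sqrt(H0/L0)
H0/L0 = 4.7/46.3 = 0.101512
sqrt(0.101512) = 0.318609
xi = 0.09 / 0.318609 = 0.282478
R = 1.6 * xi * H0 = 1.6 * 0.282478 * 4.7
R = 2.1242 m

2.1242


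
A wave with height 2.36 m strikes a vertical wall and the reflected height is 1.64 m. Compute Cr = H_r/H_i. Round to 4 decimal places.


Cr = H_r / H_i
Cr = 1.64 / 2.36
Cr = 0.6949

0.6949


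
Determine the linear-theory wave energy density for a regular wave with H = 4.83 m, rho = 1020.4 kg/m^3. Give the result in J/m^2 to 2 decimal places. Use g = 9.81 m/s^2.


E = (1/8) * rho * g * H^2
E = (1/8) * 1020.4 * 9.81 * 4.83^2
E = 0.125 * 1020.4 * 9.81 * 23.3289
E = 29190.65 J/m^2

29190.65


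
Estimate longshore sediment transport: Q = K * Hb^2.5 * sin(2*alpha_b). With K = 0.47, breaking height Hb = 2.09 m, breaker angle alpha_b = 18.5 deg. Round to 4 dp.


Q = K * Hb^2.5 * sin(2 * alpha_b)
Hb^2.5 = 2.09^2.5 = 6.314889
sin(2 * 18.5) = sin(37.0) = 0.601815
Q = 0.47 * 6.314889 * 0.601815
Q = 1.7862 m^3/s

1.7862


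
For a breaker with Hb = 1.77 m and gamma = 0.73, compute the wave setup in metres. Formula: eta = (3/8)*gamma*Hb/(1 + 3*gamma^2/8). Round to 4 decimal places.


eta = (3/8) * gamma * Hb / (1 + 3*gamma^2/8)
Numerator = (3/8) * 0.73 * 1.77 = 0.484538
Denominator = 1 + 3*0.73^2/8 = 1 + 0.199838 = 1.199838
eta = 0.484538 / 1.199838
eta = 0.4038 m

0.4038


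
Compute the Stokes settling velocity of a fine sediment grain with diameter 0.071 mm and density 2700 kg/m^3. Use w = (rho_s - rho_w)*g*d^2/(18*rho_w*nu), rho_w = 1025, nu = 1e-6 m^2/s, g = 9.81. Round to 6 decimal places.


w = (rho_s - rho_w) * g * d^2 / (18 * rho_w * nu)
d = 0.071 mm = 0.000071 m
rho_s - rho_w = 2700 - 1025 = 1675
Numerator = 1675 * 9.81 * (0.000071)^2 = 0.000082832452
Denominator = 18 * 1025 * 1e-6 = 0.018450
w = 0.004490 m/s

0.004490


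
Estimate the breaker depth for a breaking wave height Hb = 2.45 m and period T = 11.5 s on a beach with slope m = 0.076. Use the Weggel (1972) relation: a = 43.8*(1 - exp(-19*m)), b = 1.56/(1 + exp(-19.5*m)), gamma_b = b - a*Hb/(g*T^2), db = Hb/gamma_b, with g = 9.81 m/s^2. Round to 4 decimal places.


a = 43.8 * (1 - exp(-19 * m))
exp(-19 * 0.076) = exp(-1.4440) = 0.235982
a = 43.8 * (1 - 0.235982) = 33.463991
b = 1.56 / (1 + exp(-19.5 * m))
exp(-19.5 * 0.076) = exp(-1.4820) = 0.227183
b = 1.56 / (1 + 0.227183) = 1.271204
Hb / (g * T^2) = 2.45 / (9.81 * 11.5^2) = 2.45 / 1297.3725 = 0.00188843
gamma_b = b - a * Hb/(g*T^2) = 1.271204 - 33.463991 * 0.00188843 = 1.208010
db = Hb / gamma_b = 2.45 / 1.208010
db = 2.0281 m

2.0281


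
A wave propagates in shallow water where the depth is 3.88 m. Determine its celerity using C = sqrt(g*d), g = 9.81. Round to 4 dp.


Using the shallow-water approximation:
C = sqrt(g * d) = sqrt(9.81 * 3.88)
C = sqrt(38.0628)
C = 6.1695 m/s

6.1695


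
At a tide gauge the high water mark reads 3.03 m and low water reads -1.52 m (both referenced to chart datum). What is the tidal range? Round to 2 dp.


Tidal range = High water - Low water
Tidal range = 3.03 - (-1.52)
Tidal range = 4.55 m

4.55


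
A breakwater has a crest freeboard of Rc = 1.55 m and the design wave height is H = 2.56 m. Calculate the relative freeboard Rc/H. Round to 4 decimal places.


Relative freeboard = Rc / H
= 1.55 / 2.56
= 0.6055

0.6055


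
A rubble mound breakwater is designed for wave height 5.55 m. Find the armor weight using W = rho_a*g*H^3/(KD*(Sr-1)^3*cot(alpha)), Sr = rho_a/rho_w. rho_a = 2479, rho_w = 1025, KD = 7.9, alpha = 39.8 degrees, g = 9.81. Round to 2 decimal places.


Sr = rho_a / rho_w = 2479 / 1025 = 2.418537
(Sr - 1) = 1.418537
(Sr - 1)^3 = 2.854445
cot(39.8) = 1 / tan(39.8) = 1 / 0.833169 = 1.200237
Numerator = 2479 * 9.81 * 5.55^3 = 4157425.5766
Denominator = 7.9 * 2.854445 * 1.200237 = 27.065486
W = 4157425.5766 / 27.065486
W = 153606.17 N

153606.17


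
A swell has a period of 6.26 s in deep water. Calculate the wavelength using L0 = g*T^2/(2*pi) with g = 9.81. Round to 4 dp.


L0 = g * T^2 / (2 * pi)
L0 = 9.81 * 6.26^2 / (2 * pi)
L0 = 9.81 * 39.1876 / 6.28319
L0 = 384.4304 / 6.28319
L0 = 61.1840 m

61.1840


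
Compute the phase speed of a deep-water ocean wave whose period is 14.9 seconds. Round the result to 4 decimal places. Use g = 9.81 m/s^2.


We use the deep-water celerity formula:
C = g * T / (2 * pi)
C = 9.81 * 14.9 / (2 * 3.14159...)
C = 146.169000 / 6.283185
C = 23.2635 m/s

23.2635


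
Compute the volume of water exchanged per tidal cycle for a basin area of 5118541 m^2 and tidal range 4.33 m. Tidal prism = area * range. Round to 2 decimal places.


Tidal prism = Area * Tidal range
P = 5118541 * 4.33
P = 22163282.53 m^3

22163282.53


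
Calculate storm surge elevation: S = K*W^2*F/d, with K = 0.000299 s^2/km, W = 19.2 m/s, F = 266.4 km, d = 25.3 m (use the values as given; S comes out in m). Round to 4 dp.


S = K * W^2 * F / d
W^2 = 19.2^2 = 368.64
S = 0.000299 * 368.64 * 266.4 / 25.3
Numerator = 0.000299 * 368.64 * 266.4 = 29.363503
S = 29.363503 / 25.3 = 1.1606 m

1.1606


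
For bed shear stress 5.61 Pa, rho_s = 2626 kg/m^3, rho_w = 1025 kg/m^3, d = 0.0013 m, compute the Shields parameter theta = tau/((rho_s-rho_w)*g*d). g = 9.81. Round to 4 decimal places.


theta = tau / ((rho_s - rho_w) * g * d)
rho_s - rho_w = 2626 - 1025 = 1601
Denominator = 1601 * 9.81 * 0.0013 = 20.417553
theta = 5.61 / 20.417553
theta = 0.2748

0.2748


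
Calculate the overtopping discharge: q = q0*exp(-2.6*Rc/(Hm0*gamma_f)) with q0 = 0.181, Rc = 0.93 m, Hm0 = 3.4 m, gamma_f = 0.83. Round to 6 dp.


q = q0 * exp(-2.6 * Rc / (Hm0 * gamma_f))
Exponent = -2.6 * 0.93 / (3.4 * 0.83)
= -2.6 * 0.93 / 2.8220
= -0.856839
exp(-0.856839) = 0.424502
q = 0.181 * 0.424502
q = 0.076835 m^3/s/m

0.076835


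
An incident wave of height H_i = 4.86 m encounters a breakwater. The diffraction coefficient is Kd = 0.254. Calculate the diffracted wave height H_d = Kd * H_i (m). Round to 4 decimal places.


H_d = Kd * H_i
H_d = 0.254 * 4.86
H_d = 1.2344 m

1.2344


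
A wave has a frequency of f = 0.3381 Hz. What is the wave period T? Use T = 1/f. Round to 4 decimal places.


T = 1 / f
T = 1 / 0.3381
T = 2.9577 s

2.9577


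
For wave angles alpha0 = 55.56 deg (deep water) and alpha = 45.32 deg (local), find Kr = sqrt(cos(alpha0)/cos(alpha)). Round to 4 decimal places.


Kr = sqrt(cos(alpha0) / cos(alpha))
cos(55.56) = 0.565543
cos(45.32) = 0.703147
Kr = sqrt(0.565543 / 0.703147)
Kr = sqrt(0.804303)
Kr = 0.8968

0.8968


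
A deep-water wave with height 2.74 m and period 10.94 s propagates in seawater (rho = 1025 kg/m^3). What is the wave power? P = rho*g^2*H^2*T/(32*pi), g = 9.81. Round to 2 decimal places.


P = rho * g^2 * H^2 * T / (32 * pi)
P = 1025 * 9.81^2 * 2.74^2 * 10.94 / (32 * pi)
P = 1025 * 96.2361 * 7.5076 * 10.94 / 100.53096
P = 80589.87 W/m

80589.87


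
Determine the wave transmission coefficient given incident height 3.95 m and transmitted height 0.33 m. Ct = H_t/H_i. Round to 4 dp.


Ct = H_t / H_i
Ct = 0.33 / 3.95
Ct = 0.0835

0.0835


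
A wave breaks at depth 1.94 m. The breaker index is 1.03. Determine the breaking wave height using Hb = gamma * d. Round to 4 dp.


Hb = gamma * d
Hb = 1.03 * 1.94
Hb = 1.9982 m

1.9982


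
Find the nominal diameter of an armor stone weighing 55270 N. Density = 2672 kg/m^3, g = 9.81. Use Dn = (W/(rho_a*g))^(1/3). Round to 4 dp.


V = W / (rho_a * g)
V = 55270 / (2672 * 9.81)
V = 55270 / 26212.32
V = 2.108550 m^3
Dn = V^(1/3) = 2.108550^(1/3)
Dn = 1.2823 m

1.2823


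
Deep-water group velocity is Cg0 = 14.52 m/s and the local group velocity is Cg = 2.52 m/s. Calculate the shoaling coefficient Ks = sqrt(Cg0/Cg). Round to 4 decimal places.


Ks = sqrt(Cg0 / Cg)
Ks = sqrt(14.52 / 2.52)
Ks = sqrt(5.7619)
Ks = 2.4004

2.4004


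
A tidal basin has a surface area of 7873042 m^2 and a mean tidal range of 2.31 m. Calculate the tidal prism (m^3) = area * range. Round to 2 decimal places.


Tidal prism = Area * Tidal range
P = 7873042 * 2.31
P = 18186727.02 m^3

18186727.02


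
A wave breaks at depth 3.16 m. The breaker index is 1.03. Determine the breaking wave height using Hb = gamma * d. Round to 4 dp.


Hb = gamma * d
Hb = 1.03 * 3.16
Hb = 3.2548 m

3.2548


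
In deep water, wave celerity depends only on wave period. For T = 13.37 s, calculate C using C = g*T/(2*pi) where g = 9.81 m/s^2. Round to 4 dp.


We use the deep-water celerity formula:
C = g * T / (2 * pi)
C = 9.81 * 13.37 / (2 * 3.14159...)
C = 131.159700 / 6.283185
C = 20.8747 m/s

20.8747


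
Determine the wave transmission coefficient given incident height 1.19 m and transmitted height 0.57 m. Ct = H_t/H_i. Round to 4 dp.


Ct = H_t / H_i
Ct = 0.57 / 1.19
Ct = 0.4790

0.4790


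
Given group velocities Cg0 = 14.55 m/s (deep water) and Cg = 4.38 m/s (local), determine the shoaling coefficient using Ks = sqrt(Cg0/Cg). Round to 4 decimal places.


Ks = sqrt(Cg0 / Cg)
Ks = sqrt(14.55 / 4.38)
Ks = sqrt(3.3219)
Ks = 1.8226

1.8226


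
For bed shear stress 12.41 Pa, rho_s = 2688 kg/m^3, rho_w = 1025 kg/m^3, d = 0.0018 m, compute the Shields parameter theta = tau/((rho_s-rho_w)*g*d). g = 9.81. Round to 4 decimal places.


theta = tau / ((rho_s - rho_w) * g * d)
rho_s - rho_w = 2688 - 1025 = 1663
Denominator = 1663 * 9.81 * 0.0018 = 29.365254
theta = 12.41 / 29.365254
theta = 0.4226

0.4226


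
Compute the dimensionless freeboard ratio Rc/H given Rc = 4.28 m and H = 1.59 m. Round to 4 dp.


Relative freeboard = Rc / H
= 4.28 / 1.59
= 2.6918

2.6918


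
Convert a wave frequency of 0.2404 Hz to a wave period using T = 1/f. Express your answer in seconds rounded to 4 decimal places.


T = 1 / f
T = 1 / 0.2404
T = 4.1597 s

4.1597


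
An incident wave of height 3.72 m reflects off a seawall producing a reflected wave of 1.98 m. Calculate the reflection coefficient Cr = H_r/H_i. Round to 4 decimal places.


Cr = H_r / H_i
Cr = 1.98 / 3.72
Cr = 0.5323

0.5323


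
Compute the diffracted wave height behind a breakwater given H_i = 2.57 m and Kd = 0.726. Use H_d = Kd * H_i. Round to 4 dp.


H_d = Kd * H_i
H_d = 0.726 * 2.57
H_d = 1.8658 m

1.8658


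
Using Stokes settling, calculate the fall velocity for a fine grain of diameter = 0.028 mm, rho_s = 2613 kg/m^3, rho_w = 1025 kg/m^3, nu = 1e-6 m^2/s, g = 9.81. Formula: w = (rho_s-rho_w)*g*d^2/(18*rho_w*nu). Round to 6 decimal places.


w = (rho_s - rho_w) * g * d^2 / (18 * rho_w * nu)
d = 0.028 mm = 0.000028 m
rho_s - rho_w = 2613 - 1025 = 1588
Numerator = 1588 * 9.81 * (0.000028)^2 = 0.000012213372
Denominator = 18 * 1025 * 1e-6 = 0.018450
w = 0.000662 m/s

0.000662


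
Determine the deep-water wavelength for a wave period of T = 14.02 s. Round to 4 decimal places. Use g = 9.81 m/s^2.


L0 = g * T^2 / (2 * pi)
L0 = 9.81 * 14.02^2 / (2 * pi)
L0 = 9.81 * 196.5604 / 6.28319
L0 = 1928.2575 / 6.28319
L0 = 306.8917 m

306.8917


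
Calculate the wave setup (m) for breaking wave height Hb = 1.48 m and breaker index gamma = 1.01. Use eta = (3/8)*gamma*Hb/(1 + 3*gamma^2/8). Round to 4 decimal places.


eta = (3/8) * gamma * Hb / (1 + 3*gamma^2/8)
Numerator = (3/8) * 1.01 * 1.48 = 0.560550
Denominator = 1 + 3*1.01^2/8 = 1 + 0.382538 = 1.382538
eta = 0.560550 / 1.382538
eta = 0.4055 m

0.4055


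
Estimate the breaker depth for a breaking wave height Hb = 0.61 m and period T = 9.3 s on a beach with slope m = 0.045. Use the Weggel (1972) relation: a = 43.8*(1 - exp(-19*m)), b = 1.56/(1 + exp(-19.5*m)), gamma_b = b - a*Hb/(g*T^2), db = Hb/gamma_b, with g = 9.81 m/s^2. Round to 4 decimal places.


a = 43.8 * (1 - exp(-19 * m))
exp(-19 * 0.045) = exp(-0.8550) = 0.425283
a = 43.8 * (1 - 0.425283) = 25.172596
b = 1.56 / (1 + exp(-19.5 * m))
exp(-19.5 * 0.045) = exp(-0.8775) = 0.415821
b = 1.56 / (1 + 0.415821) = 1.101834
Hb / (g * T^2) = 0.61 / (9.81 * 9.3^2) = 0.61 / 848.4669 = 0.00071894
gamma_b = b - a * Hb/(g*T^2) = 1.101834 - 25.172596 * 0.00071894 = 1.083736
db = Hb / gamma_b = 0.61 / 1.083736
db = 0.5629 m

0.5629


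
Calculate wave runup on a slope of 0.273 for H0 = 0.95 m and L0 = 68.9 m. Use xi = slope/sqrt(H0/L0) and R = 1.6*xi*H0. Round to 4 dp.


xi = slope / sqrt(H0/L0)
H0/L0 = 0.95/68.9 = 0.013788
sqrt(0.013788) = 0.117423
xi = 0.273 / 0.117423 = 2.324933
R = 1.6 * xi * H0 = 1.6 * 2.324933 * 0.95
R = 3.5339 m

3.5339


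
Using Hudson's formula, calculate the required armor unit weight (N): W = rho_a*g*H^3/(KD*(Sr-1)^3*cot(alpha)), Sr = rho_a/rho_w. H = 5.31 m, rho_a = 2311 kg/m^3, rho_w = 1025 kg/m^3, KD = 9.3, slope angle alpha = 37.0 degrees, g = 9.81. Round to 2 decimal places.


Sr = rho_a / rho_w = 2311 / 1025 = 2.254634
(Sr - 1) = 1.254634
(Sr - 1)^3 = 1.974928
cot(37.0) = 1 / tan(37.0) = 1 / 0.753554 = 1.327045
Numerator = 2311 * 9.81 * 5.31^3 = 3394317.9133
Denominator = 9.3 * 1.974928 * 1.327045 = 24.373610
W = 3394317.9133 / 24.373610
W = 139262.01 N

139262.01


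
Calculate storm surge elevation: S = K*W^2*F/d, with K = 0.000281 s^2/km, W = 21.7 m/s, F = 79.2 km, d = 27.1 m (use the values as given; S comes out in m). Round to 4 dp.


S = K * W^2 * F / d
W^2 = 21.7^2 = 470.89
S = 0.000281 * 470.89 * 79.2 / 27.1
Numerator = 0.000281 * 470.89 * 79.2 = 10.479751
S = 10.479751 / 27.1 = 0.3867 m

0.3867


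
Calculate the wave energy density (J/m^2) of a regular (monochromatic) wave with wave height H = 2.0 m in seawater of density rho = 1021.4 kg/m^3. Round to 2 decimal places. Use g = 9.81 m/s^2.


E = (1/8) * rho * g * H^2
E = (1/8) * 1021.4 * 9.81 * 2.0^2
E = 0.125 * 1021.4 * 9.81 * 4.0000
E = 5009.97 J/m^2

5009.97


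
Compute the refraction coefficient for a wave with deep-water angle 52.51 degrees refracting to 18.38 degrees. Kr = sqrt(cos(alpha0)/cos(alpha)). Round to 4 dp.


Kr = sqrt(cos(alpha0) / cos(alpha))
cos(52.51) = 0.608623
cos(18.38) = 0.948986
Kr = sqrt(0.608623 / 0.948986)
Kr = sqrt(0.641340)
Kr = 0.8008

0.8008


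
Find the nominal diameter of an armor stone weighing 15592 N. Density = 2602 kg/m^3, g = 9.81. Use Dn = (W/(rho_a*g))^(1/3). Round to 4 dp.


V = W / (rho_a * g)
V = 15592 / (2602 * 9.81)
V = 15592 / 25525.62
V = 0.610837 m^3
Dn = V^(1/3) = 0.610837^(1/3)
Dn = 0.8485 m

0.8485


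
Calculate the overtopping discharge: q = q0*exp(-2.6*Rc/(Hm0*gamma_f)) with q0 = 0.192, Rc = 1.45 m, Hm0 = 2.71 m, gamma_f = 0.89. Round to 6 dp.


q = q0 * exp(-2.6 * Rc / (Hm0 * gamma_f))
Exponent = -2.6 * 1.45 / (2.71 * 0.89)
= -2.6 * 1.45 / 2.4119
= -1.563083
exp(-1.563083) = 0.209489
q = 0.192 * 0.209489
q = 0.040222 m^3/s/m

0.040222


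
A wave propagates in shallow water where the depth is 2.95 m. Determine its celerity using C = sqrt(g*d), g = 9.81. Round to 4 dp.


Using the shallow-water approximation:
C = sqrt(g * d) = sqrt(9.81 * 2.95)
C = sqrt(28.9395)
C = 5.3795 m/s

5.3795


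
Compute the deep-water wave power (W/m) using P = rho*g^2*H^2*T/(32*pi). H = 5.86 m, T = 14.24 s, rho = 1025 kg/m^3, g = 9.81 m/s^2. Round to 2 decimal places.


P = rho * g^2 * H^2 * T / (32 * pi)
P = 1025 * 9.81^2 * 5.86^2 * 14.24 / (32 * pi)
P = 1025 * 96.2361 * 34.3396 * 14.24 / 100.53096
P = 479807.74 W/m

479807.74


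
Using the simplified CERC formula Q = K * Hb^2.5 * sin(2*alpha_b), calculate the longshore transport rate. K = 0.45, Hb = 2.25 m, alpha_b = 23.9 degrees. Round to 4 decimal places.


Q = K * Hb^2.5 * sin(2 * alpha_b)
Hb^2.5 = 2.25^2.5 = 7.593750
sin(2 * 23.9) = sin(47.8) = 0.740805
Q = 0.45 * 7.593750 * 0.740805
Q = 2.5315 m^3/s

2.5315


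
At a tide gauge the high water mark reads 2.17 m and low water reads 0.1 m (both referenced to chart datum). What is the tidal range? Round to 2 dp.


Tidal range = High water - Low water
Tidal range = 2.17 - (0.1)
Tidal range = 2.07 m

2.07


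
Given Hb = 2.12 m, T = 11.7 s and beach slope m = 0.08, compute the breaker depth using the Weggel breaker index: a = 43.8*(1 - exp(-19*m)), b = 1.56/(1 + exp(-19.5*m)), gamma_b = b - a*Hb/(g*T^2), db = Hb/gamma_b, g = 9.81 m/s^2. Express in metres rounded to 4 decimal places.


a = 43.8 * (1 - exp(-19 * m))
exp(-19 * 0.08) = exp(-1.5200) = 0.218712
a = 43.8 * (1 - 0.218712) = 34.220419
b = 1.56 / (1 + exp(-19.5 * m))
exp(-19.5 * 0.08) = exp(-1.5600) = 0.210136
b = 1.56 / (1 + 0.210136) = 1.289111
Hb / (g * T^2) = 2.12 / (9.81 * 11.7^2) = 2.12 / 1342.8909 = 0.00157868
gamma_b = b - a * Hb/(g*T^2) = 1.289111 - 34.220419 * 0.00157868 = 1.235088
db = Hb / gamma_b = 2.12 / 1.235088
db = 1.7165 m

1.7165


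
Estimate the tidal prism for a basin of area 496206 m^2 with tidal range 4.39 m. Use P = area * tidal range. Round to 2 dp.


Tidal prism = Area * Tidal range
P = 496206 * 4.39
P = 2178344.34 m^3

2178344.34


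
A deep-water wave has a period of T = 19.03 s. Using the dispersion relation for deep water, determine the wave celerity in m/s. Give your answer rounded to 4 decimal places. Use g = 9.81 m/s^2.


We use the deep-water celerity formula:
C = g * T / (2 * pi)
C = 9.81 * 19.03 / (2 * 3.14159...)
C = 186.684300 / 6.283185
C = 29.7117 m/s

29.7117


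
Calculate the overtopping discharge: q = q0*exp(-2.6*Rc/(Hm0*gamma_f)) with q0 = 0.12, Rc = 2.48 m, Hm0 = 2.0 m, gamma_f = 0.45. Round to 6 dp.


q = q0 * exp(-2.6 * Rc / (Hm0 * gamma_f))
Exponent = -2.6 * 2.48 / (2.0 * 0.45)
= -2.6 * 2.48 / 0.9000
= -7.164444
exp(-7.164444) = 0.000774
q = 0.12 * 0.000774
q = 0.000093 m^3/s/m

0.000093


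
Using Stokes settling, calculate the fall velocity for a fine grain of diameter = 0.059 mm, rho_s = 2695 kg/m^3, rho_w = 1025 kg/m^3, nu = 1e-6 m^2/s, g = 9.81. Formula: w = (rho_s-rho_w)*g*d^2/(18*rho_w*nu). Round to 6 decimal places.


w = (rho_s - rho_w) * g * d^2 / (18 * rho_w * nu)
d = 0.059 mm = 0.000059 m
rho_s - rho_w = 2695 - 1025 = 1670
Numerator = 1670 * 9.81 * (0.000059)^2 = 0.000057028179
Denominator = 18 * 1025 * 1e-6 = 0.018450
w = 0.003091 m/s

0.003091


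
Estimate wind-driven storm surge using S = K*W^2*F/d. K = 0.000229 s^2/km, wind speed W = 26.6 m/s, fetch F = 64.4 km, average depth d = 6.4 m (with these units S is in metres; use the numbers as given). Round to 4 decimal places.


S = K * W^2 * F / d
W^2 = 26.6^2 = 707.56
S = 0.000229 * 707.56 * 64.4 / 6.4
Numerator = 0.000229 * 707.56 * 64.4 = 10.434812
S = 10.434812 / 6.4 = 1.6304 m

1.6304


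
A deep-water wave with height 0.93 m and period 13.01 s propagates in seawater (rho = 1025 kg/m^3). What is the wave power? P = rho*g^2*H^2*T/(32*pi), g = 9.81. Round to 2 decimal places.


P = rho * g^2 * H^2 * T / (32 * pi)
P = 1025 * 9.81^2 * 0.93^2 * 13.01 / (32 * pi)
P = 1025 * 96.2361 * 0.8649 * 13.01 / 100.53096
P = 11040.92 W/m

11040.92


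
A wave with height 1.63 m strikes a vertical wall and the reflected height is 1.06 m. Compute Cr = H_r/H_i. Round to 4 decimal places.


Cr = H_r / H_i
Cr = 1.06 / 1.63
Cr = 0.6503

0.6503


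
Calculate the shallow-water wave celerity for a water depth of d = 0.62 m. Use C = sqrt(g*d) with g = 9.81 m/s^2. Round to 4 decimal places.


Using the shallow-water approximation:
C = sqrt(g * d) = sqrt(9.81 * 0.62)
C = sqrt(6.0822)
C = 2.4662 m/s

2.4662


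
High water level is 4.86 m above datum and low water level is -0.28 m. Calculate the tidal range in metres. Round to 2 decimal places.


Tidal range = High water - Low water
Tidal range = 4.86 - (-0.28)
Tidal range = 5.14 m

5.14


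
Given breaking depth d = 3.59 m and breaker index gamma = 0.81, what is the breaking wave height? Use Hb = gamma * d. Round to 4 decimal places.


Hb = gamma * d
Hb = 0.81 * 3.59
Hb = 2.9079 m

2.9079


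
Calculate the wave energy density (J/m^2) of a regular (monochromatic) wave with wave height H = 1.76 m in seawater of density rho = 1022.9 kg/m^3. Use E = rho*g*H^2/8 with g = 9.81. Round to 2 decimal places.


E = (1/8) * rho * g * H^2
E = (1/8) * 1022.9 * 9.81 * 1.76^2
E = 0.125 * 1022.9 * 9.81 * 3.0976
E = 3885.42 J/m^2

3885.42


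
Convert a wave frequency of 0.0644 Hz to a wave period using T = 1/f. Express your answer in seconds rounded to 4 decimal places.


T = 1 / f
T = 1 / 0.0644
T = 15.5280 s

15.5280


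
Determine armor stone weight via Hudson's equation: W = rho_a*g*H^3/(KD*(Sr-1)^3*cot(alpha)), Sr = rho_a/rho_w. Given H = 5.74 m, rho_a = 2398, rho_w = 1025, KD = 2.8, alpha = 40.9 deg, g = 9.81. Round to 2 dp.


Sr = rho_a / rho_w = 2398 / 1025 = 2.339512
(Sr - 1) = 1.339512
(Sr - 1)^3 = 2.403477
cot(40.9) = 1 / tan(40.9) = 1 / 0.866227 = 1.154432
Numerator = 2398 * 9.81 * 5.74^3 = 4448912.4907
Denominator = 2.8 * 2.403477 * 1.154432 = 7.769020
W = 4448912.4907 / 7.769020
W = 572647.83 N

572647.83


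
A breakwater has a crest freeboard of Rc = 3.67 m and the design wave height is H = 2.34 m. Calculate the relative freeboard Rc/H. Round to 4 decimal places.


Relative freeboard = Rc / H
= 3.67 / 2.34
= 1.5684

1.5684


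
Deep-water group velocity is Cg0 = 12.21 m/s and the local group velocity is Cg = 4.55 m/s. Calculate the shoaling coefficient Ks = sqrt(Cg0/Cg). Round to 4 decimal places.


Ks = sqrt(Cg0 / Cg)
Ks = sqrt(12.21 / 4.55)
Ks = sqrt(2.6835)
Ks = 1.6381

1.6381


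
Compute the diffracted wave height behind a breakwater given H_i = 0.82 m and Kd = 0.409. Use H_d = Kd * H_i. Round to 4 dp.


H_d = Kd * H_i
H_d = 0.409 * 0.82
H_d = 0.3354 m

0.3354


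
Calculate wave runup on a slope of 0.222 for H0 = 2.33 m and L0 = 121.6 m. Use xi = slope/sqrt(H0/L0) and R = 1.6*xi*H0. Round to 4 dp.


xi = slope / sqrt(H0/L0)
H0/L0 = 2.33/121.6 = 0.019161
sqrt(0.019161) = 0.138424
xi = 0.222 / 0.138424 = 1.603769
R = 1.6 * xi * H0 = 1.6 * 1.603769 * 2.33
R = 5.9789 m

5.9789


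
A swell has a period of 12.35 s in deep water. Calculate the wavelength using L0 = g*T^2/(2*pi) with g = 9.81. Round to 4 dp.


L0 = g * T^2 / (2 * pi)
L0 = 9.81 * 12.35^2 / (2 * pi)
L0 = 9.81 * 152.5225 / 6.28319
L0 = 1496.2457 / 6.28319
L0 = 238.1349 m

238.1349


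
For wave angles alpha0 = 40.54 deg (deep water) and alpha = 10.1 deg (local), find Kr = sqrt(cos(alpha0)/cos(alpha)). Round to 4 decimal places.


Kr = sqrt(cos(alpha0) / cos(alpha))
cos(40.54) = 0.759952
cos(10.1) = 0.984503
Kr = sqrt(0.759952 / 0.984503)
Kr = sqrt(0.771915)
Kr = 0.8786

0.8786


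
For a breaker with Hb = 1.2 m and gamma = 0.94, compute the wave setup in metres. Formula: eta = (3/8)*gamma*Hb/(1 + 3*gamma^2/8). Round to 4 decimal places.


eta = (3/8) * gamma * Hb / (1 + 3*gamma^2/8)
Numerator = (3/8) * 0.94 * 1.2 = 0.423000
Denominator = 1 + 3*0.94^2/8 = 1 + 0.331350 = 1.331350
eta = 0.423000 / 1.331350
eta = 0.3177 m

0.3177


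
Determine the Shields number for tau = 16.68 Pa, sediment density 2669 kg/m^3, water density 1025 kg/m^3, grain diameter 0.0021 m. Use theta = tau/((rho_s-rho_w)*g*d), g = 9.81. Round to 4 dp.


theta = tau / ((rho_s - rho_w) * g * d)
rho_s - rho_w = 2669 - 1025 = 1644
Denominator = 1644 * 9.81 * 0.0021 = 33.868044
theta = 16.68 / 33.868044
theta = 0.4925

0.4925


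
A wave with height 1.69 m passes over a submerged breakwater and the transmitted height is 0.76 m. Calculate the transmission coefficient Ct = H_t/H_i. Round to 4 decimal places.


Ct = H_t / H_i
Ct = 0.76 / 1.69
Ct = 0.4497

0.4497


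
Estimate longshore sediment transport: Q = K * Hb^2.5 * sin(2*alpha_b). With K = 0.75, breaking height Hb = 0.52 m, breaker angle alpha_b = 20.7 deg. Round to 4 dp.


Q = K * Hb^2.5 * sin(2 * alpha_b)
Hb^2.5 = 0.52^2.5 = 0.194988
sin(2 * 20.7) = sin(41.4) = 0.661312
Q = 0.75 * 0.194988 * 0.661312
Q = 0.0967 m^3/s

0.0967


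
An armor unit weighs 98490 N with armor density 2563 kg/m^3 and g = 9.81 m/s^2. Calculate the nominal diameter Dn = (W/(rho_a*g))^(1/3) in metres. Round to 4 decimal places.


V = W / (rho_a * g)
V = 98490 / (2563 * 9.81)
V = 98490 / 25143.03
V = 3.917189 m^3
Dn = V^(1/3) = 3.917189^(1/3)
Dn = 1.5764 m

1.5764


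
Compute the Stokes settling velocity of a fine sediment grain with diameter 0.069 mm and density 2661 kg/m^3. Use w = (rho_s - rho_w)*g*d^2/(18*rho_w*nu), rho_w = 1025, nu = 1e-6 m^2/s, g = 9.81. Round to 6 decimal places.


w = (rho_s - rho_w) * g * d^2 / (18 * rho_w * nu)
d = 0.069 mm = 0.000069 m
rho_s - rho_w = 2661 - 1025 = 1636
Numerator = 1636 * 9.81 * (0.000069)^2 = 0.000076410051
Denominator = 18 * 1025 * 1e-6 = 0.018450
w = 0.004141 m/s

0.004141


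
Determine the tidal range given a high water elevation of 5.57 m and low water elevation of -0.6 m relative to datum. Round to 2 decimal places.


Tidal range = High water - Low water
Tidal range = 5.57 - (-0.6)
Tidal range = 6.17 m

6.17


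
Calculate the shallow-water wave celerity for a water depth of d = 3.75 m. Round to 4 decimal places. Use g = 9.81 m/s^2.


Using the shallow-water approximation:
C = sqrt(g * d) = sqrt(9.81 * 3.75)
C = sqrt(36.7875)
C = 6.0653 m/s

6.0653


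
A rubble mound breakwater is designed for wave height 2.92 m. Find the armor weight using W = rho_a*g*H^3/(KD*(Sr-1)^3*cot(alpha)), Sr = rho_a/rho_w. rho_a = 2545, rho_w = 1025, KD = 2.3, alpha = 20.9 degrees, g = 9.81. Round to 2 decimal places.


Sr = rho_a / rho_w = 2545 / 1025 = 2.482927
(Sr - 1) = 1.482927
(Sr - 1)^3 = 3.261063
cot(20.9) = 1 / tan(20.9) = 1 / 0.381863 = 2.618741
Numerator = 2545 * 9.81 * 2.92^3 = 621591.9027
Denominator = 2.3 * 3.261063 * 2.618741 = 19.641723
W = 621591.9027 / 19.641723
W = 31646.51 N

31646.51


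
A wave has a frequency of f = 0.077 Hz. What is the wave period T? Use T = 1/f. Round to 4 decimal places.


T = 1 / f
T = 1 / 0.077
T = 12.9870 s

12.9870


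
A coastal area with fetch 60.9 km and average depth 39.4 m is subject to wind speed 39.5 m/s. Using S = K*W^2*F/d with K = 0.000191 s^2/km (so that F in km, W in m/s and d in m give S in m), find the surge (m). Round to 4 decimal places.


S = K * W^2 * F / d
W^2 = 39.5^2 = 1560.25
S = 0.000191 * 1560.25 * 60.9 / 39.4
Numerator = 0.000191 * 1560.25 * 60.9 = 18.148672
S = 18.148672 / 39.4 = 0.4606 m

0.4606


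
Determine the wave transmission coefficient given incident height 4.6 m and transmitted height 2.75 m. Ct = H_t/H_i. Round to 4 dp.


Ct = H_t / H_i
Ct = 2.75 / 4.6
Ct = 0.5978

0.5978


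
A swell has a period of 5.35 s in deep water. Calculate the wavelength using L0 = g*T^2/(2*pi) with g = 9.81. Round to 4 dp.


L0 = g * T^2 / (2 * pi)
L0 = 9.81 * 5.35^2 / (2 * pi)
L0 = 9.81 * 28.6225 / 6.28319
L0 = 280.7867 / 6.28319
L0 = 44.6886 m

44.6886


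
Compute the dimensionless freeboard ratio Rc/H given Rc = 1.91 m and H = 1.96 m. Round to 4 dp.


Relative freeboard = Rc / H
= 1.91 / 1.96
= 0.9745

0.9745


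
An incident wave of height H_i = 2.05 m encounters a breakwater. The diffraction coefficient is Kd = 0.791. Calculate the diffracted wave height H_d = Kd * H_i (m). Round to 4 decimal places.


H_d = Kd * H_i
H_d = 0.791 * 2.05
H_d = 1.6216 m

1.6216


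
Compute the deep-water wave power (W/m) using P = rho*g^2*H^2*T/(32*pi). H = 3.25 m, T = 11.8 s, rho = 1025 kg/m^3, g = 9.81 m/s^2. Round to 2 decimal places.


P = rho * g^2 * H^2 * T / (32 * pi)
P = 1025 * 9.81^2 * 3.25^2 * 11.8 / (32 * pi)
P = 1025 * 96.2361 * 10.5625 * 11.8 / 100.53096
P = 122295.58 W/m

122295.58


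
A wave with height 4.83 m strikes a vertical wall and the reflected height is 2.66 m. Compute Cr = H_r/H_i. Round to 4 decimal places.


Cr = H_r / H_i
Cr = 2.66 / 4.83
Cr = 0.5507

0.5507


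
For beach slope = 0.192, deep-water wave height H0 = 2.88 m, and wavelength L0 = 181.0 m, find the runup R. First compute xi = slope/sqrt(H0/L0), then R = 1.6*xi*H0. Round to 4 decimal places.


xi = slope / sqrt(H0/L0)
H0/L0 = 2.88/181.0 = 0.015912
sqrt(0.015912) = 0.126141
xi = 0.192 / 0.126141 = 1.522104
R = 1.6 * xi * H0 = 1.6 * 1.522104 * 2.88
R = 7.0139 m

7.0139


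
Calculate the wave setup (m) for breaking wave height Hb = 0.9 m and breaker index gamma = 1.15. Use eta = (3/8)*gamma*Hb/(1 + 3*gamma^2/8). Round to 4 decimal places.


eta = (3/8) * gamma * Hb / (1 + 3*gamma^2/8)
Numerator = (3/8) * 1.15 * 0.9 = 0.388125
Denominator = 1 + 3*1.15^2/8 = 1 + 0.495938 = 1.495938
eta = 0.388125 / 1.495938
eta = 0.2595 m

0.2595


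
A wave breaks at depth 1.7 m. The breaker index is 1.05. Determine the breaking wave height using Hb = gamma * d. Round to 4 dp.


Hb = gamma * d
Hb = 1.05 * 1.7
Hb = 1.7850 m

1.7850


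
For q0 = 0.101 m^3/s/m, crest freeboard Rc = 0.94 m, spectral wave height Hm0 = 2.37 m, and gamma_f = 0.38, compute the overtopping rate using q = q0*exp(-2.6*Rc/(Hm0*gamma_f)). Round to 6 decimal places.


q = q0 * exp(-2.6 * Rc / (Hm0 * gamma_f))
Exponent = -2.6 * 0.94 / (2.37 * 0.38)
= -2.6 * 0.94 / 0.9006
= -2.713746
exp(-2.713746) = 0.066288
q = 0.101 * 0.066288
q = 0.006695 m^3/s/m

0.006695


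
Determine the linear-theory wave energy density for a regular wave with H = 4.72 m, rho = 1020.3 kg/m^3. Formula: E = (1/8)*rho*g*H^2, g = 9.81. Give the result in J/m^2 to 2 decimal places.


E = (1/8) * rho * g * H^2
E = (1/8) * 1020.3 * 9.81 * 4.72^2
E = 0.125 * 1020.3 * 9.81 * 22.2784
E = 27873.46 J/m^2

27873.46


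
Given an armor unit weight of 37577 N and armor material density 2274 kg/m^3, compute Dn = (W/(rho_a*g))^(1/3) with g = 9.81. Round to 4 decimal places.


V = W / (rho_a * g)
V = 37577 / (2274 * 9.81)
V = 37577 / 22307.94
V = 1.684468 m^3
Dn = V^(1/3) = 1.684468^(1/3)
Dn = 1.1898 m

1.1898


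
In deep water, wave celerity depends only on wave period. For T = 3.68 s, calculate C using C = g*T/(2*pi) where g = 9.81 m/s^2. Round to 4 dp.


We use the deep-water celerity formula:
C = g * T / (2 * pi)
C = 9.81 * 3.68 / (2 * 3.14159...)
C = 36.100800 / 6.283185
C = 5.7456 m/s

5.7456


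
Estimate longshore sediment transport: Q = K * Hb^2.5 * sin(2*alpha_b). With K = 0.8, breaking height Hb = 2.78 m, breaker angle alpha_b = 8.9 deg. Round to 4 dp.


Q = K * Hb^2.5 * sin(2 * alpha_b)
Hb^2.5 = 2.78^2.5 = 12.885818
sin(2 * 8.9) = sin(17.8) = 0.305695
Q = 0.8 * 12.885818 * 0.305695
Q = 3.1513 m^3/s

3.1513


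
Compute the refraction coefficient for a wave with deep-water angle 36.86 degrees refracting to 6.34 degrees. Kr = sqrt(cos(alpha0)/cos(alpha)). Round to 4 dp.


Kr = sqrt(cos(alpha0) / cos(alpha))
cos(36.86) = 0.800104
cos(6.34) = 0.993884
Kr = sqrt(0.800104 / 0.993884)
Kr = sqrt(0.805027)
Kr = 0.8972

0.8972


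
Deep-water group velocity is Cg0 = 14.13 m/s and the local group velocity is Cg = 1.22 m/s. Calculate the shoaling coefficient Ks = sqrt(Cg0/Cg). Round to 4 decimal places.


Ks = sqrt(Cg0 / Cg)
Ks = sqrt(14.13 / 1.22)
Ks = sqrt(11.5820)
Ks = 3.4032

3.4032


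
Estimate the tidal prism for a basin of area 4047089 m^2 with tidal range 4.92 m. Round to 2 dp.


Tidal prism = Area * Tidal range
P = 4047089 * 4.92
P = 19911677.88 m^3

19911677.88


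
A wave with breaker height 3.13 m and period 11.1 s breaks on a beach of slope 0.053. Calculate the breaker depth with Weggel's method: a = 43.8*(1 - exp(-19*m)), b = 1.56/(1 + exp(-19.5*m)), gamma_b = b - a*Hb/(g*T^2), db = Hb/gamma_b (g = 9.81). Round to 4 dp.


a = 43.8 * (1 - exp(-19 * m))
exp(-19 * 0.053) = exp(-1.0070) = 0.365313
a = 43.8 * (1 - 0.365313) = 27.799278
b = 1.56 / (1 + exp(-19.5 * m))
exp(-19.5 * 0.053) = exp(-1.0335) = 0.355760
b = 1.56 / (1 + 0.355760) = 1.150646
Hb / (g * T^2) = 3.13 / (9.81 * 11.1^2) = 3.13 / 1208.6901 = 0.00258958
gamma_b = b - a * Hb/(g*T^2) = 1.150646 - 27.799278 * 0.00258958 = 1.078658
db = Hb / gamma_b = 3.13 / 1.078658
db = 2.9018 m

2.9018


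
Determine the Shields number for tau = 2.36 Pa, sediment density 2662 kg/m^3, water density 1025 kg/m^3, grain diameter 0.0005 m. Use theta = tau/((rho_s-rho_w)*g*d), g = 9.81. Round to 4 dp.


theta = tau / ((rho_s - rho_w) * g * d)
rho_s - rho_w = 2662 - 1025 = 1637
Denominator = 1637 * 9.81 * 0.0005 = 8.029485
theta = 2.36 / 8.029485
theta = 0.2939

0.2939


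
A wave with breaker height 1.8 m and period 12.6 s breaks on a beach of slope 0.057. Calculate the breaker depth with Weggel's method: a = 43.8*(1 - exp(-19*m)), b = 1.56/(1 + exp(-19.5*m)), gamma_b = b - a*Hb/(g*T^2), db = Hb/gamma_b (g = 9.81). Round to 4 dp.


a = 43.8 * (1 - exp(-19 * m))
exp(-19 * 0.057) = exp(-1.0830) = 0.338578
a = 43.8 * (1 - 0.338578) = 28.970272
b = 1.56 / (1 + exp(-19.5 * m))
exp(-19.5 * 0.057) = exp(-1.1115) = 0.329065
b = 1.56 / (1 + 0.329065) = 1.173757
Hb / (g * T^2) = 1.8 / (9.81 * 12.6^2) = 1.8 / 1557.4356 = 0.00115575
gamma_b = b - a * Hb/(g*T^2) = 1.173757 - 28.970272 * 0.00115575 = 1.140275
db = Hb / gamma_b = 1.8 / 1.140275
db = 1.5786 m

1.5786


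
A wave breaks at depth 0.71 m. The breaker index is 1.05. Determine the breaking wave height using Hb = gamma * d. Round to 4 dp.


Hb = gamma * d
Hb = 1.05 * 0.71
Hb = 0.7455 m

0.7455


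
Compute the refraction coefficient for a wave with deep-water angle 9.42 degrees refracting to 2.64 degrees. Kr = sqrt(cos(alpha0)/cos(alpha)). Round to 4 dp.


Kr = sqrt(cos(alpha0) / cos(alpha))
cos(9.42) = 0.986515
cos(2.64) = 0.998939
Kr = sqrt(0.986515 / 0.998939)
Kr = sqrt(0.987563)
Kr = 0.9938

0.9938


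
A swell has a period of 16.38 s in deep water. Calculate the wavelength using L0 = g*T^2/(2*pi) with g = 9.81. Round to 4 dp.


L0 = g * T^2 / (2 * pi)
L0 = 9.81 * 16.38^2 / (2 * pi)
L0 = 9.81 * 268.3044 / 6.28319
L0 = 2632.0662 / 6.28319
L0 = 418.9063 m

418.9063


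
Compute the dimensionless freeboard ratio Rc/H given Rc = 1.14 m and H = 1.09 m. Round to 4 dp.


Relative freeboard = Rc / H
= 1.14 / 1.09
= 1.0459

1.0459


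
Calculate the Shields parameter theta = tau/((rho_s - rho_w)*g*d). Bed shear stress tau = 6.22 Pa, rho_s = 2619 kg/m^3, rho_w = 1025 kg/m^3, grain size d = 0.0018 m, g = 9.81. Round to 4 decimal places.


theta = tau / ((rho_s - rho_w) * g * d)
rho_s - rho_w = 2619 - 1025 = 1594
Denominator = 1594 * 9.81 * 0.0018 = 28.146852
theta = 6.22 / 28.146852
theta = 0.2210

0.2210


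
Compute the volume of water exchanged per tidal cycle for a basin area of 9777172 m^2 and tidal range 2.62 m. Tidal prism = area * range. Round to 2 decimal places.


Tidal prism = Area * Tidal range
P = 9777172 * 2.62
P = 25616190.64 m^3

25616190.64


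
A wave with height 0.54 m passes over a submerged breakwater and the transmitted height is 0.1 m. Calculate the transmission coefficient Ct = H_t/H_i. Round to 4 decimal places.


Ct = H_t / H_i
Ct = 0.1 / 0.54
Ct = 0.1852

0.1852


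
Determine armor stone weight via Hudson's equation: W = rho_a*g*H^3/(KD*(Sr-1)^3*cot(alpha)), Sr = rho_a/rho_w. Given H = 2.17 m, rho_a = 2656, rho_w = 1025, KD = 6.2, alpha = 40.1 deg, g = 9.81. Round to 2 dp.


Sr = rho_a / rho_w = 2656 / 1025 = 2.591220
(Sr - 1) = 1.591220
(Sr - 1)^3 = 4.028935
cot(40.1) = 1 / tan(40.1) = 1 / 0.842078 = 1.187538
Numerator = 2656 * 9.81 * 2.17^3 = 266241.8238
Denominator = 6.2 * 4.028935 * 1.187538 = 29.663989
W = 266241.8238 / 29.663989
W = 8975.25 N

8975.25


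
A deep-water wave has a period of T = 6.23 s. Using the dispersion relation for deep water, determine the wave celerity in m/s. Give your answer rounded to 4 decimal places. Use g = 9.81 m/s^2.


We use the deep-water celerity formula:
C = g * T / (2 * pi)
C = 9.81 * 6.23 / (2 * 3.14159...)
C = 61.116300 / 6.283185
C = 9.7270 m/s

9.7270


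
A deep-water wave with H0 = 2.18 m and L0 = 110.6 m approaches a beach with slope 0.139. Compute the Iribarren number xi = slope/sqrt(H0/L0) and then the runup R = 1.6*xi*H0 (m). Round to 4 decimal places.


xi = slope / sqrt(H0/L0)
H0/L0 = 2.18/110.6 = 0.019711
sqrt(0.019711) = 0.140395
xi = 0.139 / 0.140395 = 0.990066
R = 1.6 * xi * H0 = 1.6 * 0.990066 * 2.18
R = 3.4533 m

3.4533


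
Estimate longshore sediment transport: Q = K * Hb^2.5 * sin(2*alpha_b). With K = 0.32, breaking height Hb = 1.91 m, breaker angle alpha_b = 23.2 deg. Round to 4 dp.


Q = K * Hb^2.5 * sin(2 * alpha_b)
Hb^2.5 = 1.91^2.5 = 5.041775
sin(2 * 23.2) = sin(46.4) = 0.724172
Q = 0.32 * 5.041775 * 0.724172
Q = 1.1684 m^3/s

1.1684


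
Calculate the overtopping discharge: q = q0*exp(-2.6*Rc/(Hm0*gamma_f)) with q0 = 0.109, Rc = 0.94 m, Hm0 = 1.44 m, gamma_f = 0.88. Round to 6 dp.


q = q0 * exp(-2.6 * Rc / (Hm0 * gamma_f))
Exponent = -2.6 * 0.94 / (1.44 * 0.88)
= -2.6 * 0.94 / 1.2672
= -1.928662
exp(-1.928662) = 0.145343
q = 0.109 * 0.145343
q = 0.015842 m^3/s/m

0.015842


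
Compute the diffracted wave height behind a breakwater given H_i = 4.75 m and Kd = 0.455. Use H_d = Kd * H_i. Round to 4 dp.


H_d = Kd * H_i
H_d = 0.455 * 4.75
H_d = 2.1613 m

2.1613


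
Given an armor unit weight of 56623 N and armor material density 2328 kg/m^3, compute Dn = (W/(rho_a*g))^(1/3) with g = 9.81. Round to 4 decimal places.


V = W / (rho_a * g)
V = 56623 / (2328 * 9.81)
V = 56623 / 22837.68
V = 2.479367 m^3
Dn = V^(1/3) = 2.479367^(1/3)
Dn = 1.3535 m

1.3535


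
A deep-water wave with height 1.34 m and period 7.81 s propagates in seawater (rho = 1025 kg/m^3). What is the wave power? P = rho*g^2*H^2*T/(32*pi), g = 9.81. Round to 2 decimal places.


P = rho * g^2 * H^2 * T / (32 * pi)
P = 1025 * 9.81^2 * 1.34^2 * 7.81 / (32 * pi)
P = 1025 * 96.2361 * 1.7956 * 7.81 / 100.53096
P = 13760.13 W/m

13760.13


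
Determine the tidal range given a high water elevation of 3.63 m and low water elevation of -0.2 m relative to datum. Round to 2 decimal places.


Tidal range = High water - Low water
Tidal range = 3.63 - (-0.2)
Tidal range = 3.83 m

3.83


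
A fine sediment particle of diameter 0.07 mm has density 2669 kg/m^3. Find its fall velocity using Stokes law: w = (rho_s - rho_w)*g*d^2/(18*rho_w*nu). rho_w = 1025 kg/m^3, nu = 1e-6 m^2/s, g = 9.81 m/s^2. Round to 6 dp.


w = (rho_s - rho_w) * g * d^2 / (18 * rho_w * nu)
d = 0.07 mm = 0.000070 m
rho_s - rho_w = 2669 - 1025 = 1644
Numerator = 1644 * 9.81 * (0.000070)^2 = 0.000079025436
Denominator = 18 * 1025 * 1e-6 = 0.018450
w = 0.004283 m/s

0.004283


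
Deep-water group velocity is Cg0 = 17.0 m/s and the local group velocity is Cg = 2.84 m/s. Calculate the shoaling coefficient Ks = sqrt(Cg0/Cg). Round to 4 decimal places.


Ks = sqrt(Cg0 / Cg)
Ks = sqrt(17.0 / 2.84)
Ks = sqrt(5.9859)
Ks = 2.4466

2.4466


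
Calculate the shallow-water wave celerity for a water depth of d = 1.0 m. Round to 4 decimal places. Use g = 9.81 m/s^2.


Using the shallow-water approximation:
C = sqrt(g * d) = sqrt(9.81 * 1.0)
C = sqrt(9.8100)
C = 3.1321 m/s

3.1321


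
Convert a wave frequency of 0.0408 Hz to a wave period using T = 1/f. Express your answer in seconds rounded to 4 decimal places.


T = 1 / f
T = 1 / 0.0408
T = 24.5098 s

24.5098


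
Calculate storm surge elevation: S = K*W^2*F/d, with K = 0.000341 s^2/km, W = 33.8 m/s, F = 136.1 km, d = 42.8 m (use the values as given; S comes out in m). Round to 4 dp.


S = K * W^2 * F / d
W^2 = 33.8^2 = 1142.44
S = 0.000341 * 1142.44 * 136.1 / 42.8
Numerator = 0.000341 * 1142.44 * 136.1 = 53.020755
S = 53.020755 / 42.8 = 1.2388 m

1.2388


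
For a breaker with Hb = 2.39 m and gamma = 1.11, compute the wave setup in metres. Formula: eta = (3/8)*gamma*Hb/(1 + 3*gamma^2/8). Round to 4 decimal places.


eta = (3/8) * gamma * Hb / (1 + 3*gamma^2/8)
Numerator = (3/8) * 1.11 * 2.39 = 0.994838
Denominator = 1 + 3*1.11^2/8 = 1 + 0.462038 = 1.462038
eta = 0.994838 / 1.462038
eta = 0.6804 m

0.6804
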